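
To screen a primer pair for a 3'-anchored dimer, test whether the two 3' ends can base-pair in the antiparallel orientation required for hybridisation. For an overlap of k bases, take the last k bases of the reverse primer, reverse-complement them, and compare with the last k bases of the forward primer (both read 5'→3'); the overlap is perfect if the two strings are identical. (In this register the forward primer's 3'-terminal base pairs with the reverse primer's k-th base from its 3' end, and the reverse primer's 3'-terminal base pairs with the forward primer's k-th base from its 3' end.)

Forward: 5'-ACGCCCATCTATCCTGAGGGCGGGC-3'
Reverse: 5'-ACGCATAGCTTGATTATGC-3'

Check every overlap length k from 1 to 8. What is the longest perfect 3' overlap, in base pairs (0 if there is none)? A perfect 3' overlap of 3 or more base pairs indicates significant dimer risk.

Longest perfect overlap: 2 complementary base pairs; below the dimer-risk threshold (threshold 3).

Last 8 bases (5'→3') — forward …GGGCGGGC, reverse …GATTATGC.
Reverse complement of the reverse primer's last 8 bases: GCATAATC; its first k bases are the reverse complement of the reverse primer's last k bases, so a perfect k-base overlap needs the forward primer's last k bases to equal them.
Comparing (forward last k vs required): k=1: C vs G ✗; k=2: GC vs GC ✓; k=3: GGC vs GCA ✗; k=4: GGGC vs GCAT ✗; k=5: CGGGC vs GCATA ✗; k=6: GCGGGC vs GCATAA ✗; k=7: GGCGGGC vs GCATAAT ✗; k=8: GGGCGGGC vs GCATAATC ✗.
Only k = 2 is perfect, so the longest perfect 3' overlap is 2.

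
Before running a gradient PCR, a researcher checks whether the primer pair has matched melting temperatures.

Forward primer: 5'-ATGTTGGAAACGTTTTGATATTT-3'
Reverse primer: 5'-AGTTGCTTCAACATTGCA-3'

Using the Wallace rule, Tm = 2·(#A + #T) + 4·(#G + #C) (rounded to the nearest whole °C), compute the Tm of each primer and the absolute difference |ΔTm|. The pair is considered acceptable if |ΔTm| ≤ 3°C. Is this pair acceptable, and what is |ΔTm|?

Forward: A=6 T=11 G=5 C=1 → Tm = 2·17 + 4·6 = 58°C.
Reverse: A=5 T=6 G=3 C=4 → Tm = 2·11 + 4·7 = 50°C.
|ΔTm| = |58 − 50| = 8°C, > 3°C.

|ΔTm| = 8°C; the pair is not acceptable.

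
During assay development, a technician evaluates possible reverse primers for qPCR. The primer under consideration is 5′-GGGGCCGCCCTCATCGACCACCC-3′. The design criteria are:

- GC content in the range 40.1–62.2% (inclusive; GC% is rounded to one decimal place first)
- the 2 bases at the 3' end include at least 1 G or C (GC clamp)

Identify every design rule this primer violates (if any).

Base counts: A=3, T=2, G=6, C=12 (length 23).
GC content: GC 18/23 = 78.3%, outside 40.1–62.2% ✗
GC clamp: 3' end CC has 2 G/C ✓

Fails: GC content.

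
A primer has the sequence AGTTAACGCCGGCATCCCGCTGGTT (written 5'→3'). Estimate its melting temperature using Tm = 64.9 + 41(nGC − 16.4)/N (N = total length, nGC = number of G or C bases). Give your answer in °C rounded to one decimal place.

62.6°C

Base counts: A=4, T=6, G=7, C=8; G+C = 15, N = 25.
Tm = 64.9 + 41·(15 − 16.4)/25 = 64.9 + -57.40/25 = 62.6°C.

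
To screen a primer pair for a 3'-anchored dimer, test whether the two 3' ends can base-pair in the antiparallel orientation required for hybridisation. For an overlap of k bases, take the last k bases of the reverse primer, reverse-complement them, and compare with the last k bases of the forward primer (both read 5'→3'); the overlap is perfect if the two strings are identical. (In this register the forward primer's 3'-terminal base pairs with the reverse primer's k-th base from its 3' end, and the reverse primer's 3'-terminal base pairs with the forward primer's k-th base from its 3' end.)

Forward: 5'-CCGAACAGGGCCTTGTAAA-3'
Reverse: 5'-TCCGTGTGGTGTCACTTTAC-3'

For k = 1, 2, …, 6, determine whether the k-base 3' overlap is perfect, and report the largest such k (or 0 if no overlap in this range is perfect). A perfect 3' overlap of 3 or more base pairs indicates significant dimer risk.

Longest perfect overlap: 5 complementary base pairs; significant dimer risk (threshold 3).

Last 6 bases (5'→3') — forward …TGTAAA, reverse …CTTTAC.
Reverse complement of the reverse primer's last 6 bases: GTAAAG; its first k bases are the reverse complement of the reverse primer's last k bases, so a perfect k-base overlap needs the forward primer's last k bases to equal them.
Comparing (forward last k vs required): k=1: A vs G ✗; k=2: AA vs GT ✗; k=3: AAA vs GTA ✗; k=4: TAAA vs GTAA ✗; k=5: GTAAA vs GTAAA ✓; k=6: TGTAAA vs GTAAAG ✗.
Only k = 5 is perfect, so the longest perfect 3' overlap is 5.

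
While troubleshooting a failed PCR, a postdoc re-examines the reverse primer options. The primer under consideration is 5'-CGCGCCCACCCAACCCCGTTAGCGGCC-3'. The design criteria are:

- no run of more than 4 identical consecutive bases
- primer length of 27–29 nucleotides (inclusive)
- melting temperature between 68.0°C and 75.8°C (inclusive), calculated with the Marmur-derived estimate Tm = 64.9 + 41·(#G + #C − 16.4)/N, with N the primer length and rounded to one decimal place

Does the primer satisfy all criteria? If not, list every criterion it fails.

Base counts: A=4, T=2, G=6, C=15 (length 27).
homopolymer run: longest run = 4 ✓
length: length 27 ✓
Tm: Tm = 64.9 + 41·(21 − 16.4)/27 = 71.9°C ✓

Meets all criteria.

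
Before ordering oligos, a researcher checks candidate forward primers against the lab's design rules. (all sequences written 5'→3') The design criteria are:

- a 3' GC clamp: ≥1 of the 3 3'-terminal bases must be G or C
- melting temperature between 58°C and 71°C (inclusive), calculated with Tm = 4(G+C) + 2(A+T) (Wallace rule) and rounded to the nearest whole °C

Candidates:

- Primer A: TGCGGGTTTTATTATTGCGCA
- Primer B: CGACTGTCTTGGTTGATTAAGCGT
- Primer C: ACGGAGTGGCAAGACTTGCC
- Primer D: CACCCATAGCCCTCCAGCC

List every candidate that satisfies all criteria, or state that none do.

Primer A, Primer B, Primer C and Primer D.

Primer A (21 nt, A=3 T=9 G=6 C=3): 3' end GCA has 2 G/C ✓; Tm = 2·12 + 4·9 = 60°C ✓ — passes.
Primer B (24 nt, A=4 T=9 G=7 C=4): 3' end CGT has 2 G/C ✓; Tm = 2·13 + 4·11 = 70°C ✓ — passes.
Primer C (20 nt, A=5 T=3 G=7 C=5): 3' end GCC has 3 G/C ✓; Tm = 2·8 + 4·12 = 64°C ✓ — passes.
Primer D (19 nt, A=4 T=2 G=2 C=11): 3' end GCC has 3 G/C ✓; Tm = 2·6 + 4·13 = 64°C ✓ — passes.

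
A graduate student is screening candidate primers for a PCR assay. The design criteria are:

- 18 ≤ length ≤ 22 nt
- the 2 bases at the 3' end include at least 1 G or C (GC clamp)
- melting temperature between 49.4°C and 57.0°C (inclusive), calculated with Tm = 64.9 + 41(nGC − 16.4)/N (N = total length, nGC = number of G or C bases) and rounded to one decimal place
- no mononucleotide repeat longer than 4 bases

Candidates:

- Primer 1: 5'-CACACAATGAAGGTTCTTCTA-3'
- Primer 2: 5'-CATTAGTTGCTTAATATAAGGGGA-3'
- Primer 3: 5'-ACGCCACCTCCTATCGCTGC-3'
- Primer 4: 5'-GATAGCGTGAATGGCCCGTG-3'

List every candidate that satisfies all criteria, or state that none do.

Primer 1 (21 nt, A=7 T=6 G=3 C=5): length 21 ✓; 3' end TA has 0 G/C, need ≥1 ✗; Tm = 64.9 + 41·(8 − 16.4)/21 = 48.5°C, outside 49.4–57.0°C ✗; longest run = 2 ✓ — fails.
Primer 2 (24 nt, A=8 T=8 G=6 C=2): length 24, outside 18–22 ✗; 3' end GA has 1 G/C ✓; Tm = 64.9 + 41·(8 − 16.4)/24 = 50.6°C ✓; longest run = 4 ✓ — fails.
Primer 3 (20 nt, A=3 T=4 G=3 C=10): length 20 ✓; 3' end GC has 2 G/C ✓; Tm = 64.9 + 41·(13 − 16.4)/20 = 57.9°C, outside 49.4–57.0°C ✗; longest run = 2 ✓ — fails.
Primer 4 (20 nt, A=4 T=4 G=8 C=4): length 20 ✓; 3' end TG has 1 G/C ✓; Tm = 64.9 + 41·(12 − 16.4)/20 = 55.9°C ✓; longest run = 3 ✓ — passes.

Primer 4 only.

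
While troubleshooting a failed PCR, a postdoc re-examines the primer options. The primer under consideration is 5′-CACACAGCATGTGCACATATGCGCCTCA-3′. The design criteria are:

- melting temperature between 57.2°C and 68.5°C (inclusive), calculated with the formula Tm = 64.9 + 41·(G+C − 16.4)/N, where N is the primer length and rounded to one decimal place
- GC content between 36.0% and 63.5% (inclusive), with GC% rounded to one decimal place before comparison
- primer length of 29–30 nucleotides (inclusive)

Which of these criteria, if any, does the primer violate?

Fails: length.

Base counts: A=8, T=5, G=5, C=10 (length 28).
Tm: Tm = 64.9 + 41·(15 − 16.4)/28 = 62.9°C ✓
GC content: GC 15/28 = 53.6% ✓
length: length 28, outside 29–30 ✗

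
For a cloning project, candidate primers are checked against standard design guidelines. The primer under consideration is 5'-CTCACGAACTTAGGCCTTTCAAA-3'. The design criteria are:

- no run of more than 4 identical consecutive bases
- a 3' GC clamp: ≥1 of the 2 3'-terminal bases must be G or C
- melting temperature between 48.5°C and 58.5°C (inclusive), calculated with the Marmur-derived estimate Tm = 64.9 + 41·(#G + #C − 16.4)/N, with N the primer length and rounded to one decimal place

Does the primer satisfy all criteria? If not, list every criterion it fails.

Base counts: A=7, T=6, G=3, C=7 (length 23).
homopolymer run: longest run = 3 ✓
GC clamp: 3' end AA has 0 G/C, need ≥1 ✗
Tm: Tm = 64.9 + 41·(10 − 16.4)/23 = 53.5°C ✓

Fails: GC clamp.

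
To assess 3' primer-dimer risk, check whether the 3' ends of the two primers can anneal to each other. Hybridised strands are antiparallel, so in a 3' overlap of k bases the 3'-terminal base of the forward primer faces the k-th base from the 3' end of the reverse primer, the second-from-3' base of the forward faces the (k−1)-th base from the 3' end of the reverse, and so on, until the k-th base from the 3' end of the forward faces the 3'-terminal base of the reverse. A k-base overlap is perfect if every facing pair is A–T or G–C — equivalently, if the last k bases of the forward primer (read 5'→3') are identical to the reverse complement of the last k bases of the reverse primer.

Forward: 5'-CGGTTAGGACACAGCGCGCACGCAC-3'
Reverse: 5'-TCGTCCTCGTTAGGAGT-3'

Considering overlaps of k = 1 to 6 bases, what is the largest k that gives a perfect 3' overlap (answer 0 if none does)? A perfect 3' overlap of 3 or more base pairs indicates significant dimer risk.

Last 6 bases (5'→3') — forward …ACGCAC, reverse …AGGAGT.
Reverse complement of the reverse primer's last 6 bases: ACTCCT; its first k bases are the reverse complement of the reverse primer's last k bases, so a perfect k-base overlap needs the forward primer's last k bases to equal them.
Comparing (forward last k vs required): k=1: C vs A ✗; k=2: AC vs AC ✓; k=3: CAC vs ACT ✗; k=4: GCAC vs ACTC ✗; k=5: CGCAC vs ACTCC ✗; k=6: ACGCAC vs ACTCCT ✗.
Only k = 2 is perfect, so the longest perfect 3' overlap is 2.

Longest perfect overlap: 2 complementary base pairs; below the dimer-risk threshold (threshold 3).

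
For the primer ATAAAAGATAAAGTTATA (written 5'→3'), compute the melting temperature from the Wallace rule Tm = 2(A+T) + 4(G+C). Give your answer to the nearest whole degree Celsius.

Base counts: A=11, T=5, G=2, C=0 (length 18).
Tm = 2·(11+5) + 4·(2+0) = 2·16 + 4·2 = 32 + 8 = 40°C.

40°C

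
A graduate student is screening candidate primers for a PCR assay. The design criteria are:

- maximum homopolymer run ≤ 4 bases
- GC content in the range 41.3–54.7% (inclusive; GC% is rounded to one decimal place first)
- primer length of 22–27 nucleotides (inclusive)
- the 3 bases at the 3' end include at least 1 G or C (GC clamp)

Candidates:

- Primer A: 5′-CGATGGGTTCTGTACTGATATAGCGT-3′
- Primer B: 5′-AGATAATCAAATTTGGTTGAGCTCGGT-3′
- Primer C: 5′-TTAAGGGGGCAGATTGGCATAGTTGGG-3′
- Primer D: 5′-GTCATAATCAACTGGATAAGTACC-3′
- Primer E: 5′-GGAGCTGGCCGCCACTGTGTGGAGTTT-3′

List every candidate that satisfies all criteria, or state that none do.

Primer A only.

Primer A (26 nt, A=5 T=9 G=8 C=4): longest run = 3 ✓; GC 12/26 = 46.2% ✓; length 26 ✓; 3' end CGT has 2 G/C ✓ — passes.
Primer B (27 nt, A=8 T=9 G=7 C=3): longest run = 3 ✓; GC 10/27 = 37.0%, outside 41.3–54.7% ✗; length 27 ✓; 3' end GGT has 2 G/C ✓ — fails.
Primer C (27 nt, A=6 T=7 G=12 C=2): longest run = 5, exceeds 4 ✗; GC 14/27 = 51.9% ✓; length 27 ✓; 3' end GGG has 3 G/C ✓ — fails.
Primer D (24 nt, A=9 T=6 G=4 C=5): longest run = 2 ✓; GC 9/24 = 37.5%, outside 41.3–54.7% ✗; length 24 ✓; 3' end ACC has 2 G/C ✓ — fails.
Primer E (27 nt, A=3 T=7 G=11 C=6): longest run = 3 ✓; GC 17/27 = 63.0%, outside 41.3–54.7% ✗; length 27 ✓; 3' end TTT has 0 G/C, need ≥1 ✗ — fails.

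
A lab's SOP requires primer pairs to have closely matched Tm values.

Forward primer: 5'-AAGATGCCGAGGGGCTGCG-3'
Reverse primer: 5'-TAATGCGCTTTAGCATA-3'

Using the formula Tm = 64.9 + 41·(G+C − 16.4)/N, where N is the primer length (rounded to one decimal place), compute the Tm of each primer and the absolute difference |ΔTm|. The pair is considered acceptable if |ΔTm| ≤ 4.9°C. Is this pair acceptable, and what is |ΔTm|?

Forward: G+C = 13, N = 19 → Tm = 64.9 + 41·(13 − 16.4)/19 = 57.6°C.
Reverse: G+C = 6, N = 17 → Tm = 64.9 + 41·(6 − 16.4)/17 = 39.8°C.
|ΔTm| = |57.6 − 39.8| = 17.8°C, > 4.9°C.

|ΔTm| = 17.8°C; the pair is not acceptable.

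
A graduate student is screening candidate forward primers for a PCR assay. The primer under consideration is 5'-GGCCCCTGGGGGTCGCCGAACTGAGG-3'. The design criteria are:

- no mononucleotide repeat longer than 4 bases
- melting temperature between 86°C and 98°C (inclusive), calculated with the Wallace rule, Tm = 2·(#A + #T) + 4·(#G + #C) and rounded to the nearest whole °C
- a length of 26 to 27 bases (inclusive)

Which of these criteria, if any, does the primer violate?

Base counts: A=3, T=3, G=12, C=8 (length 26).
homopolymer run: longest run = 5, exceeds 4 ✗
Tm: Tm = 2·6 + 4·20 = 92°C ✓
length: length 26 ✓

Fails: homopolymer run.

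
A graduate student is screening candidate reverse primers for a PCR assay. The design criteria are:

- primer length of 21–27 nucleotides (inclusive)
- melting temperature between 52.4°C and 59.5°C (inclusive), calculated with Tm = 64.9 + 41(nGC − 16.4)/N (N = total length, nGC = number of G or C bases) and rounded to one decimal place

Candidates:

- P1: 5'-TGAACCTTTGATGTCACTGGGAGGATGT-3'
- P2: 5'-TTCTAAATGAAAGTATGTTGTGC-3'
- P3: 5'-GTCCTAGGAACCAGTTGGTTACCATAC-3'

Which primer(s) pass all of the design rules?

None of the candidates satisfy all criteria.

P1 (28 nt, A=6 T=9 G=9 C=4): length 28, outside 21–27 ✗; Tm = 64.9 + 41·(13 − 16.4)/28 = 59.9°C, outside 52.4–59.5°C ✗ — fails.
P2 (23 nt, A=7 T=9 G=5 C=2): length 23 ✓; Tm = 64.9 + 41·(7 − 16.4)/23 = 48.1°C, outside 52.4–59.5°C ✗ — fails.
P3 (27 nt, A=7 T=7 G=6 C=7): length 27 ✓; Tm = 64.9 + 41·(13 − 16.4)/27 = 59.7°C, outside 52.4–59.5°C ✗ — fails.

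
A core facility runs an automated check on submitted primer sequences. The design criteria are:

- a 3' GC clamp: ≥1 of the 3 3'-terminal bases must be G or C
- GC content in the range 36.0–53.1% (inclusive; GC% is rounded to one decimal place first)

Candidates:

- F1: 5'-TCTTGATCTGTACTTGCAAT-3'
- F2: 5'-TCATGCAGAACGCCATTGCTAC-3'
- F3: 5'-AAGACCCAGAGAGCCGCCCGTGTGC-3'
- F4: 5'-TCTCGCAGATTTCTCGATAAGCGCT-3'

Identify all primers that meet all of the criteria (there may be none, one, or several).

F2 and F4.

F1 (20 nt, A=4 T=9 G=3 C=4): 3' end AAT has 0 G/C, need ≥1 ✗; GC 7/20 = 35.0%, outside 36.0–53.1% ✗ — fails.
F2 (22 nt, A=6 T=5 G=4 C=7): 3' end TAC has 1 G/C ✓; GC 11/22 = 50.0% ✓ — passes.
F3 (25 nt, A=6 T=2 G=8 C=9): 3' end TGC has 2 G/C ✓; GC 17/25 = 68.0%, outside 36.0–53.1% ✗ — fails.
F4 (25 nt, A=5 T=8 G=5 C=7): 3' end GCT has 2 G/C ✓; GC 12/25 = 48.0% ✓ — passes.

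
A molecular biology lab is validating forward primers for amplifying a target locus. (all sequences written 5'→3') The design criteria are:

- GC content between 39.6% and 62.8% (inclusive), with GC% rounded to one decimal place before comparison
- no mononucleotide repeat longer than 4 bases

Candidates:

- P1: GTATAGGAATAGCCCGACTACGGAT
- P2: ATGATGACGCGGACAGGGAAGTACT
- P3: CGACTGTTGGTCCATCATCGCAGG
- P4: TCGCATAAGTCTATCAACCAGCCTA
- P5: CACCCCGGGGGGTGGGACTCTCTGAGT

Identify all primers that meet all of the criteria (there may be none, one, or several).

P1 (25 nt, A=8 T=5 G=7 C=5): GC 12/25 = 48.0% ✓; longest run = 3 ✓ — passes.
P2 (25 nt, A=8 T=4 G=9 C=4): GC 13/25 = 52.0% ✓; longest run = 3 ✓ — passes.
P3 (24 nt, A=4 T=6 G=7 C=7): GC 14/24 = 58.3% ✓; longest run = 2 ✓ — passes.
P4 (25 nt, A=8 T=6 G=3 C=8): GC 11/25 = 44.0% ✓; longest run = 2 ✓ — passes.
P5 (27 nt, A=3 T=5 G=11 C=8): GC 19/27 = 70.4%, outside 39.6–62.8% ✗; longest run = 6, exceeds 4 ✗ — fails.

P1, P2, P3 and P4.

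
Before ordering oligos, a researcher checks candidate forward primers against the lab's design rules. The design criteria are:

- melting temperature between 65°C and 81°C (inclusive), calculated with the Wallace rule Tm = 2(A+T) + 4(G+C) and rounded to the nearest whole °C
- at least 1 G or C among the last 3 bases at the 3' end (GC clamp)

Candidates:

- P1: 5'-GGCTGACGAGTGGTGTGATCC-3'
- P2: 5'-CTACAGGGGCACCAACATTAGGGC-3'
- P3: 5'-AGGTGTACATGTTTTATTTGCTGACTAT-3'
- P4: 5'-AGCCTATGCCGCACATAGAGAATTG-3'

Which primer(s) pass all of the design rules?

P1, P2 and P4.

P1 (21 nt, A=3 T=5 G=9 C=4): Tm = 2·8 + 4·13 = 68°C ✓; 3' end TCC has 2 G/C ✓ — passes.
P2 (24 nt, A=7 T=3 G=7 C=7): Tm = 2·10 + 4·14 = 76°C ✓; 3' end GGC has 3 G/C ✓ — passes.
P3 (28 nt, A=6 T=13 G=6 C=3): Tm = 2·19 + 4·9 = 74°C ✓; 3' end TAT has 0 G/C, need ≥1 ✗ — fails.
P4 (25 nt, A=8 T=5 G=6 C=6): Tm = 2·13 + 4·12 = 74°C ✓; 3' end TTG has 1 G/C ✓ — passes.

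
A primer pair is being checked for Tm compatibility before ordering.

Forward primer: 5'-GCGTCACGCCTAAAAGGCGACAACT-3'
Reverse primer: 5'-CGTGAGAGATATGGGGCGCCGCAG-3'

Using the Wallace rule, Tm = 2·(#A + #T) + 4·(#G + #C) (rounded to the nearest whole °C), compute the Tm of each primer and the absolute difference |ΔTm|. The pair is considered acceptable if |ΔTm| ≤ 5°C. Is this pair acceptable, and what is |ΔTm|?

Forward: A=8 T=3 G=6 C=8 → Tm = 2·11 + 4·14 = 78°C.
Reverse: A=5 T=3 G=11 C=5 → Tm = 2·8 + 4·16 = 80°C.
|ΔTm| = |78 − 80| = 2°C, ≤ 5°C.

|ΔTm| = 2°C; the pair is acceptable.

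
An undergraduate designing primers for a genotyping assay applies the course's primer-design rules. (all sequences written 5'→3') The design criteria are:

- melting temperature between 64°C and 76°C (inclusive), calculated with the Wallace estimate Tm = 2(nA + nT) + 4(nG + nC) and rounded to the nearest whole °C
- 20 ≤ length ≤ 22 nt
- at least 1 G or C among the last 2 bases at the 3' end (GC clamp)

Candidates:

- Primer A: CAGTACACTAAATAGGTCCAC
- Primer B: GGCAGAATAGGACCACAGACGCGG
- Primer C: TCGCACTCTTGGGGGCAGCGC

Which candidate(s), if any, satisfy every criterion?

Primer A (21 nt, A=8 T=4 G=3 C=6): Tm = 2·12 + 4·9 = 60°C, outside 64–76°C ✗; length 21 ✓; 3' end AC has 1 G/C ✓ — fails.
Primer B (24 nt, A=8 T=1 G=9 C=6): Tm = 2·9 + 4·15 = 78°C, outside 64–76°C ✗; length 24, outside 20–22 ✗; 3' end GG has 2 G/C ✓ — fails.
Primer C (21 nt, A=2 T=4 G=8 C=7): Tm = 2·6 + 4·15 = 72°C ✓; length 21 ✓; 3' end GC has 2 G/C ✓ — passes.

Primer C only.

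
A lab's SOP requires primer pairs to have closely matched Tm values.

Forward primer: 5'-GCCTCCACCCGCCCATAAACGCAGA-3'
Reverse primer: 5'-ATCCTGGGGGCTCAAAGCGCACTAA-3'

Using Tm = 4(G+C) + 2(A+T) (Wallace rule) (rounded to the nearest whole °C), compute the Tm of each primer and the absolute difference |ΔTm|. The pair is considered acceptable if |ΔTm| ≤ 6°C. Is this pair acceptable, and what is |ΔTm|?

|ΔTm| = 4°C; the pair is acceptable.

Forward: A=7 T=2 G=4 C=12 → Tm = 2·9 + 4·16 = 82°C.
Reverse: A=7 T=4 G=7 C=7 → Tm = 2·11 + 4·14 = 78°C.
|ΔTm| = |82 − 78| = 4°C, ≤ 6°C.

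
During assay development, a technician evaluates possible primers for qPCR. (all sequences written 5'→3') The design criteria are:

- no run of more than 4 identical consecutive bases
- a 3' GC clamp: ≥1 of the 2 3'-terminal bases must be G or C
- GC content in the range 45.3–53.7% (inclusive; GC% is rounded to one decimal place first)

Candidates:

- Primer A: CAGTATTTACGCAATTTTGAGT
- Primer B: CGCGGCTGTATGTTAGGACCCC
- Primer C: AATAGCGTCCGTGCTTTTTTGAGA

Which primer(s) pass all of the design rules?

Primer A (22 nt, A=6 T=9 G=4 C=3): longest run = 4 ✓; 3' end GT has 1 G/C ✓; GC 7/22 = 31.8%, outside 45.3–53.7% ✗ — fails.
Primer B (22 nt, A=3 T=5 G=7 C=7): longest run = 4 ✓; 3' end CC has 2 G/C ✓; GC 14/22 = 63.6%, outside 45.3–53.7% ✗ — fails.
Primer C (24 nt, A=5 T=9 G=6 C=4): longest run = 6, exceeds 4 ✗; 3' end GA has 1 G/C ✓; GC 10/24 = 41.7%, outside 45.3–53.7% ✗ — fails.

None of the candidates satisfy all criteria.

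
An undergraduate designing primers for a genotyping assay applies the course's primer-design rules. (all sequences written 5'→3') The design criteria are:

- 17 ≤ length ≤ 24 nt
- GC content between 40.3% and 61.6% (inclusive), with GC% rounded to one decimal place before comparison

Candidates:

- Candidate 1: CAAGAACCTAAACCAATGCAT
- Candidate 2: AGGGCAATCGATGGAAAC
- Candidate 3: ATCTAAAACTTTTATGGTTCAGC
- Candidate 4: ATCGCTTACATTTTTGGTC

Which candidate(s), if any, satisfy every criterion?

Candidate 2 only.

Candidate 1 (21 nt, A=10 T=3 G=2 C=6): length 21 ✓; GC 8/21 = 38.1%, outside 40.3–61.6% ✗ — fails.
Candidate 2 (18 nt, A=7 T=2 G=6 C=3): length 18 ✓; GC 9/18 = 50.0% ✓ — passes.
Candidate 3 (23 nt, A=7 T=9 G=3 C=4): length 23 ✓; GC 7/23 = 30.4%, outside 40.3–61.6% ✗ — fails.
Candidate 4 (19 nt, A=3 T=9 G=3 C=4): length 19 ✓; GC 7/19 = 36.8%, outside 40.3–61.6% ✗ — fails.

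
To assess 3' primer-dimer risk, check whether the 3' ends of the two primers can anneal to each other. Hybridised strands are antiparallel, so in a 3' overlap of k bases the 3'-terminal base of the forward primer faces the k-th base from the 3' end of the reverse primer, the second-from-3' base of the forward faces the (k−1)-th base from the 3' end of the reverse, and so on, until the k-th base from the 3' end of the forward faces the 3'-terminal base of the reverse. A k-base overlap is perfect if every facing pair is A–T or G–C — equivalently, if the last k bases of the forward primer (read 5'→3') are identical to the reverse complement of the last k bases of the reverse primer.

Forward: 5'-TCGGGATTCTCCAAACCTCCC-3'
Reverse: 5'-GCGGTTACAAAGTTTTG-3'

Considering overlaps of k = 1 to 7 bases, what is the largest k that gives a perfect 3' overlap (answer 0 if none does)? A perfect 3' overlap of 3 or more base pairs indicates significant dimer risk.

Last 7 bases (5'→3') — forward …ACCTCCC, reverse …AGTTTTG.
Reverse complement of the reverse primer's last 7 bases: CAAAACT; its first k bases are the reverse complement of the reverse primer's last k bases, so a perfect k-base overlap needs the forward primer's last k bases to equal them.
Comparing (forward last k vs required): k=1: C vs C ✓; k=2: CC vs CA ✗; k=3: CCC vs CAA ✗; k=4: TCCC vs CAAA ✗; k=5: CTCCC vs CAAAA ✗; k=6: CCTCCC vs CAAAAC ✗; k=7: ACCTCCC vs CAAAACT ✗.
Only k = 1 is perfect, so the longest perfect 3' overlap is 1.

Longest perfect overlap: 1 complementary base pair; below the dimer-risk threshold (threshold 3).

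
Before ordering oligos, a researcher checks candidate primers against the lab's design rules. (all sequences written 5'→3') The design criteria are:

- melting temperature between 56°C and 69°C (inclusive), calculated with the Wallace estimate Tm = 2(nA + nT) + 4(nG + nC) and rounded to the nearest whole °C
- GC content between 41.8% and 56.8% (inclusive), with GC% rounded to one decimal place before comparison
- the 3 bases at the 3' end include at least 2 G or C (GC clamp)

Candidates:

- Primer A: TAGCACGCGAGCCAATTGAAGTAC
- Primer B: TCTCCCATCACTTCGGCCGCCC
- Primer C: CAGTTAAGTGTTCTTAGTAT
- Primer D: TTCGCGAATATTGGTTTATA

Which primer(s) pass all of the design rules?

None of the candidates satisfy all criteria.

Primer A (24 nt, A=8 T=4 G=6 C=6): Tm = 2·12 + 4·12 = 72°C, outside 56–69°C ✗; GC 12/24 = 50.0% ✓; 3' end TAC has 1 G/C, need ≥2 ✗ — fails.
Primer B (22 nt, A=2 T=5 G=3 C=12): Tm = 2·7 + 4·15 = 74°C, outside 56–69°C ✗; GC 15/22 = 68.2%, outside 41.8–56.8% ✗; 3' end CCC has 3 G/C ✓ — fails.
Primer C (20 nt, A=5 T=9 G=4 C=2): Tm = 2·14 + 4·6 = 52°C, outside 56–69°C ✗; GC 6/20 = 30.0%, outside 41.8–56.8% ✗; 3' end TAT has 0 G/C, need ≥2 ✗ — fails.
Primer D (20 nt, A=5 T=9 G=4 C=2): Tm = 2·14 + 4·6 = 52°C, outside 56–69°C ✗; GC 6/20 = 30.0%, outside 41.8–56.8% ✗; 3' end ATA has 0 G/C, need ≥2 ✗ — fails.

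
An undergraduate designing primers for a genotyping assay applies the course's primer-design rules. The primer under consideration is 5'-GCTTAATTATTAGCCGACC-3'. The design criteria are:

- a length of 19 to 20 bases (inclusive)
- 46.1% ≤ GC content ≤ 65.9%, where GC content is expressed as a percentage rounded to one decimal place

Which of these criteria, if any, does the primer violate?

Base counts: A=5, T=6, G=3, C=5 (length 19).
length: length 19 ✓
GC content: GC 8/19 = 42.1%, outside 46.1–65.9% ✗

Fails: GC content.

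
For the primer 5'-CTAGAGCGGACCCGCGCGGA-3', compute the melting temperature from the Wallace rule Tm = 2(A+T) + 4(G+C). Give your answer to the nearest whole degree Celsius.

70°C

Base counts: A=4, T=1, G=8, C=7 (length 20).
Tm = 2·(4+1) + 4·(8+7) = 2·5 + 4·15 = 10 + 60 = 70°C.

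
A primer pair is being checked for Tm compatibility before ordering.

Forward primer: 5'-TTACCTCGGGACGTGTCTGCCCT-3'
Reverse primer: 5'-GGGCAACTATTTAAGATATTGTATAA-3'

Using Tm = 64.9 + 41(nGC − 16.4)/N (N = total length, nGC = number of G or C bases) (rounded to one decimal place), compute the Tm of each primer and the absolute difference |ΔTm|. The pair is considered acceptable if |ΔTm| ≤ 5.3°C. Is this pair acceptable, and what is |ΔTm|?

|ΔTm| = 10.5°C; the pair is not acceptable.

Forward: G+C = 14, N = 23 → Tm = 64.9 + 41·(14 − 16.4)/23 = 60.6°C.
Reverse: G+C = 7, N = 26 → Tm = 64.9 + 41·(7 − 16.4)/26 = 50.1°C.
|ΔTm| = |60.6 − 50.1| = 10.5°C, > 5.3°C.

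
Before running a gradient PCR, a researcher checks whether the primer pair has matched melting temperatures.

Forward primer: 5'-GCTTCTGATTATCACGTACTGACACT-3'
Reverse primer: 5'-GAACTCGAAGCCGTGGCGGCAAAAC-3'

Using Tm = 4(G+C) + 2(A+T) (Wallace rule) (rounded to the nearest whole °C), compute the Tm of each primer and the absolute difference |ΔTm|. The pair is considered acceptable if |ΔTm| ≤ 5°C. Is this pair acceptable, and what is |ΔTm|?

Forward: A=6 T=9 G=4 C=7 → Tm = 2·15 + 4·11 = 74°C.
Reverse: A=8 T=2 G=8 C=7 → Tm = 2·10 + 4·15 = 80°C.
|ΔTm| = |74 − 80| = 6°C, > 5°C.

|ΔTm| = 6°C; the pair is not acceptable.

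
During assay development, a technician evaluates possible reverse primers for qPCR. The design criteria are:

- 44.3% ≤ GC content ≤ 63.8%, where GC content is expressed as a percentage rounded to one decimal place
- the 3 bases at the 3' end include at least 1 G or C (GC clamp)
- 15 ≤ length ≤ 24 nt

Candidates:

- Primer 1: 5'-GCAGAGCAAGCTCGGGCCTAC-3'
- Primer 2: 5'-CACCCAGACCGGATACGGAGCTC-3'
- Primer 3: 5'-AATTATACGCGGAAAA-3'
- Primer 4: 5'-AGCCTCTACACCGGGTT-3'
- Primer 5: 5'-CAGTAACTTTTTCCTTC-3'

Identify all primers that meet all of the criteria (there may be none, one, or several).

Primer 1 (21 nt, A=5 T=2 G=7 C=7): GC 14/21 = 66.7%, outside 44.3–63.8% ✗; 3' end TAC has 1 G/C ✓; length 21 ✓ — fails.
Primer 2 (23 nt, A=6 T=2 G=6 C=9): GC 15/23 = 65.2%, outside 44.3–63.8% ✗; 3' end CTC has 2 G/C ✓; length 23 ✓ — fails.
Primer 3 (16 nt, A=8 T=3 G=3 C=2): GC 5/16 = 31.3%, outside 44.3–63.8% ✗; 3' end AAA has 0 G/C, need ≥1 ✗; length 16 ✓ — fails.
Primer 4 (17 nt, A=3 T=4 G=4 C=6): GC 10/17 = 58.8% ✓; 3' end GTT has 1 G/C ✓; length 17 ✓ — passes.
Primer 5 (17 nt, A=3 T=8 G=1 C=5): GC 6/17 = 35.3%, outside 44.3–63.8% ✗; 3' end TTC has 1 G/C ✓; length 17 ✓ — fails.

Primer 4 only.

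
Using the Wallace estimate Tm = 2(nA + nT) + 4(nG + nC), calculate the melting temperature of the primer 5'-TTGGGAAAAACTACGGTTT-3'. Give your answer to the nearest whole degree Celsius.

52°C

Base counts: A=6, T=6, G=5, C=2 (length 19).
Tm = 2·(6+6) + 4·(5+2) = 2·12 + 4·7 = 24 + 28 = 52°C.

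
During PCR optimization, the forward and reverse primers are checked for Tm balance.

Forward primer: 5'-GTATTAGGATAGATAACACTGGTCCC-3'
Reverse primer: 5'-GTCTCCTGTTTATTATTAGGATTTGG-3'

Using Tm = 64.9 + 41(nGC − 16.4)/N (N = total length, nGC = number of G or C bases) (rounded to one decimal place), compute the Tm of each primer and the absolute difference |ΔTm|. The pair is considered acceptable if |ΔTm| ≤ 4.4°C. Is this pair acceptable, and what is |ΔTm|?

|ΔTm| = 3.2°C; the pair is acceptable.

Forward: G+C = 11, N = 26 → Tm = 64.9 + 41·(11 − 16.4)/26 = 56.4°C.
Reverse: G+C = 9, N = 26 → Tm = 64.9 + 41·(9 − 16.4)/26 = 53.2°C.
|ΔTm| = |56.4 − 53.2| = 3.2°C, ≤ 4.4°C.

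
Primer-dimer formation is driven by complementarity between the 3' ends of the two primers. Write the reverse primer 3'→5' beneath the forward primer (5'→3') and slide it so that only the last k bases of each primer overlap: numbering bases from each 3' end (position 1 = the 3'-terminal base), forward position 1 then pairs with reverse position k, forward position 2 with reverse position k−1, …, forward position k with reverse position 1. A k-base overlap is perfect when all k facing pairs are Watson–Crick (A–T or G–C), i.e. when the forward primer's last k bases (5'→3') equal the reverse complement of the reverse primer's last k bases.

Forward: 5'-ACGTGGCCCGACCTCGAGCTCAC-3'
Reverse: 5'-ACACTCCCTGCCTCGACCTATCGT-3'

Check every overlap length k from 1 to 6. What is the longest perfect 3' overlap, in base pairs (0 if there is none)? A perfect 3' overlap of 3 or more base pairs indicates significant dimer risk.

Last 6 bases (5'→3') — forward …GCTCAC, reverse …TATCGT.
Reverse complement of the reverse primer's last 6 bases: ACGATA; its first k bases are the reverse complement of the reverse primer's last k bases, so a perfect k-base overlap needs the forward primer's last k bases to equal them.
Comparing (forward last k vs required): k=1: C vs A ✗; k=2: AC vs AC ✓; k=3: CAC vs ACG ✗; k=4: TCAC vs ACGA ✗; k=5: CTCAC vs ACGAT ✗; k=6: GCTCAC vs ACGATA ✗.
Only k = 2 is perfect, so the longest perfect 3' overlap is 2.

Longest perfect overlap: 2 complementary base pairs; below the dimer-risk threshold (threshold 3).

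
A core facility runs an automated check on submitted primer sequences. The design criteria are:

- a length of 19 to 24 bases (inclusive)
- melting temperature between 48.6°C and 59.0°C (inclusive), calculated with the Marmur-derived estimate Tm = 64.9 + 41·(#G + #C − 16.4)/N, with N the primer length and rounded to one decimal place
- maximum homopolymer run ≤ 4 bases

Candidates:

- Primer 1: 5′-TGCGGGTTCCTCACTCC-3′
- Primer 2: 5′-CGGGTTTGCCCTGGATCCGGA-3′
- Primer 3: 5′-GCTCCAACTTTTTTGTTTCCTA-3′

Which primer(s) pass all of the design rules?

Primer 1 (17 nt, A=1 T=5 G=4 C=7): length 17, outside 19–24 ✗; Tm = 64.9 + 41·(11 − 16.4)/17 = 51.9°C ✓; longest run = 3 ✓ — fails.
Primer 2 (21 nt, A=2 T=5 G=8 C=6): length 21 ✓; Tm = 64.9 + 41·(14 − 16.4)/21 = 60.2°C, outside 48.6–59.0°C ✗; longest run = 3 ✓ — fails.
Primer 3 (22 nt, A=3 T=11 G=2 C=6): length 22 ✓; Tm = 64.9 + 41·(8 − 16.4)/22 = 49.2°C ✓; longest run = 6, exceeds 4 ✗ — fails.

None of the candidates satisfy all criteria.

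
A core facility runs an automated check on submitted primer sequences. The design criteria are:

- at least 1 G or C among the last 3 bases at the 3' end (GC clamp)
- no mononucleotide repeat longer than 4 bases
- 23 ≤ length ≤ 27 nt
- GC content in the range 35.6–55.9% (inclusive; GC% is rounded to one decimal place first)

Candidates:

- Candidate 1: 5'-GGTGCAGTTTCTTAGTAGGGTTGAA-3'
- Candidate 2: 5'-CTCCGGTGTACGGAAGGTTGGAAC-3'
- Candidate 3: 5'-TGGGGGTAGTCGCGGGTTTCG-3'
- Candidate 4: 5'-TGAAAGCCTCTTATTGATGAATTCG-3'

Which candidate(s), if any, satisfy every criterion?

Candidate 1 and Candidate 4.

Candidate 1 (25 nt, A=5 T=9 G=9 C=2): 3' end GAA has 1 G/C ✓; longest run = 3 ✓; length 25 ✓; GC 11/25 = 44.0% ✓ — passes.
Candidate 2 (24 nt, A=5 T=5 G=9 C=5): 3' end AAC has 1 G/C ✓; longest run = 2 ✓; length 24 ✓; GC 14/24 = 58.3%, outside 35.6–55.9% ✗ — fails.
Candidate 3 (21 nt, A=1 T=6 G=11 C=3): 3' end TCG has 2 G/C ✓; longest run = 5, exceeds 4 ✗; length 21, outside 23–27 ✗; GC 14/21 = 66.7%, outside 35.6–55.9% ✗ — fails.
Candidate 4 (25 nt, A=7 T=9 G=5 C=4): 3' end TCG has 2 G/C ✓; longest run = 3 ✓; length 25 ✓; GC 9/25 = 36.0% ✓ — passes.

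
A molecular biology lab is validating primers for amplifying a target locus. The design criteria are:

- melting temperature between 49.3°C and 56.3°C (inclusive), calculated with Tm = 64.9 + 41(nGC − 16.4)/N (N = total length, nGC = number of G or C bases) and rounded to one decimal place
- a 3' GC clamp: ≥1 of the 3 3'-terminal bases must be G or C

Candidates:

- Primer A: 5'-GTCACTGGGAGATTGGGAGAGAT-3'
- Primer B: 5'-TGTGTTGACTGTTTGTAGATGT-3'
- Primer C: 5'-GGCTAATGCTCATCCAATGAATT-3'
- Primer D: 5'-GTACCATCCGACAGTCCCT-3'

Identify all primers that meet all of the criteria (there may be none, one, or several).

Primer A (23 nt, A=6 T=5 G=10 C=2): Tm = 64.9 + 41·(12 − 16.4)/23 = 57.1°C, outside 49.3–56.3°C ✗; 3' end GAT has 1 G/C ✓ — fails.
Primer B (22 nt, A=3 T=11 G=7 C=1): Tm = 64.9 + 41·(8 − 16.4)/22 = 49.2°C, outside 49.3–56.3°C ✗; 3' end TGT has 1 G/C ✓ — fails.
Primer C (23 nt, A=7 T=7 G=4 C=5): Tm = 64.9 + 41·(9 − 16.4)/23 = 51.7°C ✓; 3' end ATT has 0 G/C, need ≥1 ✗ — fails.
Primer D (19 nt, A=4 T=4 G=3 C=8): Tm = 64.9 + 41·(11 − 16.4)/19 = 53.2°C ✓; 3' end CCT has 2 G/C ✓ — passes.

Primer D only.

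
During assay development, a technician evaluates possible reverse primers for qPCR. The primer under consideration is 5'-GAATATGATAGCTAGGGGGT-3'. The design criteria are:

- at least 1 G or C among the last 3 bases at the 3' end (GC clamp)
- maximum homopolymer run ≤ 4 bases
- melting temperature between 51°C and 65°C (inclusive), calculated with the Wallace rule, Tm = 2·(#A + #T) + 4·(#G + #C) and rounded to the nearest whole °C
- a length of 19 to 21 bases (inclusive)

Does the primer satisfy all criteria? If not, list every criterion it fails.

Base counts: A=6, T=5, G=8, C=1 (length 20).
GC clamp: 3' end GGT has 2 G/C ✓
homopolymer run: longest run = 5, exceeds 4 ✗
Tm: Tm = 2·11 + 4·9 = 58°C ✓
length: length 20 ✓

Fails: homopolymer run.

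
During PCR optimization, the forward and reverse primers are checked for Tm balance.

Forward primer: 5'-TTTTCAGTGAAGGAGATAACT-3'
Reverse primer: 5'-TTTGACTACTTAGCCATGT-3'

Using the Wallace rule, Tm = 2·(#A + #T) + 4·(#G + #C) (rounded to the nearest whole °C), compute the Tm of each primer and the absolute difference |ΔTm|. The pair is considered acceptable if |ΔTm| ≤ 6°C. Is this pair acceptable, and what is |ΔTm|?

Forward: A=7 T=7 G=5 C=2 → Tm = 2·14 + 4·7 = 56°C.
Reverse: A=4 T=8 G=3 C=4 → Tm = 2·12 + 4·7 = 52°C.
|ΔTm| = |56 − 52| = 4°C, ≤ 6°C.

|ΔTm| = 4°C; the pair is acceptable.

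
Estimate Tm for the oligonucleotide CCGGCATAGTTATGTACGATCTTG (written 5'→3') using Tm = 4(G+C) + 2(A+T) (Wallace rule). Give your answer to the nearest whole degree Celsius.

Base counts: A=5, T=8, G=6, C=5 (length 24).
Tm = 2·(5+8) + 4·(6+5) = 2·13 + 4·11 = 26 + 44 = 70°C.

70°C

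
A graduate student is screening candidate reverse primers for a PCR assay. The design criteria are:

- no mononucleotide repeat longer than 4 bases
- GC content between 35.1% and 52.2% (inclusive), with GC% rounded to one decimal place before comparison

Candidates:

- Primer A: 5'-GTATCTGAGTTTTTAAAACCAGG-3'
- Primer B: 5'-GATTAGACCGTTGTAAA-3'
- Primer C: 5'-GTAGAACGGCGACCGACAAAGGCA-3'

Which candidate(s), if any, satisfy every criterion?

Primer B only.

Primer A (23 nt, A=7 T=8 G=5 C=3): longest run = 5, exceeds 4 ✗; GC 8/23 = 34.8%, outside 35.1–52.2% ✗ — fails.
Primer B (17 nt, A=6 T=5 G=4 C=2): longest run = 3 ✓; GC 6/17 = 35.3% ✓ — passes.
Primer C (24 nt, A=9 T=1 G=8 C=6): longest run = 3 ✓; GC 14/24 = 58.3%, outside 35.1–52.2% ✗ — fails.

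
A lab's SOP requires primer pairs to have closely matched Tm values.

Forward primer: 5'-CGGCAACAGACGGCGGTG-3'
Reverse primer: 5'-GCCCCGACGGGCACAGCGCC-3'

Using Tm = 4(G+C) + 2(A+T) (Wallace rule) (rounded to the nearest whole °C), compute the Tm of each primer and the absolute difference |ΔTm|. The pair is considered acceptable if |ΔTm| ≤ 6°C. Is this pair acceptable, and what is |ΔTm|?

Forward: A=4 T=1 G=8 C=5 → Tm = 2·5 + 4·13 = 62°C.
Reverse: A=3 T=0 G=7 C=10 → Tm = 2·3 + 4·17 = 74°C.
|ΔTm| = |62 − 74| = 12°C, > 6°C.

|ΔTm| = 12°C; the pair is not acceptable.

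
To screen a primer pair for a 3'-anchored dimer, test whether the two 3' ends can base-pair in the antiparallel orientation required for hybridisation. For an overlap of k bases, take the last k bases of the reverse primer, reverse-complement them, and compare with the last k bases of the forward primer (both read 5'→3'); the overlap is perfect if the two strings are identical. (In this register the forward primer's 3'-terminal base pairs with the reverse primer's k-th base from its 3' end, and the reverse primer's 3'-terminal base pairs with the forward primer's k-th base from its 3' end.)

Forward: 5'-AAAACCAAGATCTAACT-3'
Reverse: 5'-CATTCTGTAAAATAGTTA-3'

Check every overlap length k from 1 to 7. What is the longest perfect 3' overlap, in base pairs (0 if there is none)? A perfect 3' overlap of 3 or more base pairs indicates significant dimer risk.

Longest perfect overlap: 5 complementary base pairs; significant dimer risk (threshold 3).

Last 7 bases (5'→3') — forward …TCTAACT, reverse …ATAGTTA.
Reverse complement of the reverse primer's last 7 bases: TAACTAT; its first k bases are the reverse complement of the reverse primer's last k bases, so a perfect k-base overlap needs the forward primer's last k bases to equal them.
Comparing (forward last k vs required): k=1: T vs T ✓; k=2: CT vs TA ✗; k=3: ACT vs TAA ✗; k=4: AACT vs TAAC ✗; k=5: TAACT vs TAACT ✓; k=6: CTAACT vs TAACTA ✗; k=7: TCTAACT vs TAACTAT ✗.
Perfect overlaps at k = 1, 5; the largest is 5.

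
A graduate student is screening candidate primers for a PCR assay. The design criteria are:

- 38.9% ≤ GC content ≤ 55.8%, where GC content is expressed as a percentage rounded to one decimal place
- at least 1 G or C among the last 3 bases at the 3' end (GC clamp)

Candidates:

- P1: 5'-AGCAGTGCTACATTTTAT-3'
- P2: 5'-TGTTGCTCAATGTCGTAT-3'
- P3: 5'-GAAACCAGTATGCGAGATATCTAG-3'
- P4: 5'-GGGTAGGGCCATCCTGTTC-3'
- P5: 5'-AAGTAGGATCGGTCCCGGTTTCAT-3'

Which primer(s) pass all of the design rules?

P1 (18 nt, A=5 T=7 G=3 C=3): GC 6/18 = 33.3%, outside 38.9–55.8% ✗; 3' end TAT has 0 G/C, need ≥1 ✗ — fails.
P2 (18 nt, A=3 T=8 G=4 C=3): GC 7/18 = 38.9% ✓; 3' end TAT has 0 G/C, need ≥1 ✗ — fails.
P3 (24 nt, A=9 T=5 G=6 C=4): GC 10/24 = 41.7% ✓; 3' end TAG has 1 G/C ✓ — passes.
P4 (19 nt, A=2 T=5 G=7 C=5): GC 12/19 = 63.2%, outside 38.9–55.8% ✗; 3' end TTC has 1 G/C ✓ — fails.
P5 (24 nt, A=5 T=7 G=7 C=5): GC 12/24 = 50.0% ✓; 3' end CAT has 1 G/C ✓ — passes.

P3 and P5.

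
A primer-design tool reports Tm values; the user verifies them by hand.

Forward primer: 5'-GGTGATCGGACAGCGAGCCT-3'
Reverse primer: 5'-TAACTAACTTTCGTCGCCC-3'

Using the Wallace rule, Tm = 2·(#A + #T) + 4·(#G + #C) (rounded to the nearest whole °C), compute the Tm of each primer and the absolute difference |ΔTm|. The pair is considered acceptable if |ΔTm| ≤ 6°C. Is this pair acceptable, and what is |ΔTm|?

Forward: A=4 T=3 G=8 C=5 → Tm = 2·7 + 4·13 = 66°C.
Reverse: A=4 T=6 G=2 C=7 → Tm = 2·10 + 4·9 = 56°C.
|ΔTm| = |66 − 56| = 10°C, > 6°C.

|ΔTm| = 10°C; the pair is not acceptable.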